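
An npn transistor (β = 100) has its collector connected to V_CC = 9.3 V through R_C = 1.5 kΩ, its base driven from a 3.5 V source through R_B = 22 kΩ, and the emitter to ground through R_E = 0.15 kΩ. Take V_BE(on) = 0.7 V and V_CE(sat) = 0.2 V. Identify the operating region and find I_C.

Assume active: I_B = (3.5 − 0.7)/(22 + 101×0.15) = 0.0754 mA, I_C = β·I_B = 7.54 mA.
Then V_CE = 9.3 − 7.54×1.5 − 7.61×0.15 = -3.15 V < 0.2 V — the active assumption fails.
Re-solve with V_CE = 0.2 V. KCL at the emitter: V_E/R_E = (V_BB−0.7−V_E)/R_B + (V_CC−0.2−V_E)/R_C, giving V_E = 0.839 V.
I_C = (V_CC − 0.2 − V_E)/R_C = (9.1 − 0.839)/1.5 = 5.51 mA.
Check: I_B = (2.8 − 0.839)/22 = 0.0891 mA, and β·I_B = 8.91 mA > I_C, confirming saturation.

saturation; I_C ≈ 5.5 mA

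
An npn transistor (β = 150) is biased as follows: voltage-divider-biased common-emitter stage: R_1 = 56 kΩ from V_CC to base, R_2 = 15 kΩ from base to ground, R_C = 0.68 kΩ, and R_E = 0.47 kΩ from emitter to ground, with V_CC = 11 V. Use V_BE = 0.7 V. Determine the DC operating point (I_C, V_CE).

I_C ≈ 2.9 mA, V_CE ≈ 7.6 V

Thevenize the base divider: V_Th = V_CC·R_2/(R_1+R_2) = 11×15/71 = 2.32 V, R_Th = R_1‖R_2 = 11.8 kΩ.
Base-emitter loop: V_Th = I_B·R_Th + V_BE + (β+1)I_B·R_E, so I_B = (2.32 − 0.7) / (11.8 + 151×0.47) = 0.0196 mA.
I_C = β·I_B = 150×0.0196 = 2.94 mA, and I_E = (β+1)I_B = 2.96 mA.
V_CE = V_CC − I_C·R_C − I_E·R_E = 11 − 2.94×0.68 − 2.96×0.47 = 7.61 V.
V_CE = 7.61 V > 0.2 V confirms active-region operation.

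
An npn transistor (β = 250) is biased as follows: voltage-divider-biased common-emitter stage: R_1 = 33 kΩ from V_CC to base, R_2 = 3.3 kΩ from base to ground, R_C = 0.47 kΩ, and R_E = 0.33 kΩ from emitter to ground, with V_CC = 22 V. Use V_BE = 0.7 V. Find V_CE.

Thevenize the base divider: V_Th = V_CC·R_2/(R_1+R_2) = 22×3.3/36.3 = 2 V, R_Th = R_1‖R_2 = 3 kΩ.
Base-emitter loop: V_Th = I_B·R_Th + V_BE + (β+1)I_B·R_E, so I_B = (2 − 0.7) / (3 + 251×0.33) = 0.0151 mA.
I_C = β·I_B = 250×0.0151 = 3.79 mA, and I_E = (β+1)I_B = 3.8 mA.
V_CE = V_CC − I_C·R_C − I_E·R_E = 22 − 3.79×0.47 − 3.8×0.33 = 19 V.
V_CE = 19 V > 0.2 V confirms active-region operation.

V_CE ≈ 19 V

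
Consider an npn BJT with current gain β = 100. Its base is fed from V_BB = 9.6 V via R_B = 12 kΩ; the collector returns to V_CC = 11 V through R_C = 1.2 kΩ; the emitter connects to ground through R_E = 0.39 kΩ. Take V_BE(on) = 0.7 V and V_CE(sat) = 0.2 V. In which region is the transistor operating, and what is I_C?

Assume active: I_B = (9.6 − 0.7)/(12 + 101×0.39) = 0.173 mA, I_C = β·I_B = 17.3 mA.
Then V_CE = 11 − 17.3×1.2 − 17.5×0.39 = -16.6 V < 0.2 V — the active assumption fails.
Re-solve with V_CE = 0.2 V. KCL at the emitter: V_E/R_E = (V_BB−0.7−V_E)/R_B + (V_CC−0.2−V_E)/R_C, giving V_E = 2.8 V.
I_C = (V_CC − 0.2 − V_E)/R_C = (10.8 − 2.8)/1.2 = 6.67 mA.
Check: I_B = (8.9 − 2.8)/12 = 0.508 mA, and β·I_B = 50.8 mA > I_C, confirming saturation.

saturation; I_C ≈ 6.7 mA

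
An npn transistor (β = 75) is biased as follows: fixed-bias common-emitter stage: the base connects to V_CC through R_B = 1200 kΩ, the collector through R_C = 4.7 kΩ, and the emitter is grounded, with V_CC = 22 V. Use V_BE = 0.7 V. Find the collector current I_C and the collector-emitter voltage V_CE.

I_C ≈ 1.3 mA, V_CE ≈ 16 V

Base loop: V_CC = I_B·R_B + V_BE, so I_B = (22 − 0.7)/1200 kΩ = 0.0178 mA.
In the active region I_C = β·I_B = 75 × 0.0178 = 1.33 mA.
Collector loop: V_CE = V_CC − I_C·R_C = 22 − 1.33×4.7 = 15.7 V.
Since V_CE = 15.7 V > V_CE(sat) ≈ 0.2 V, the transistor is in the active region as assumed.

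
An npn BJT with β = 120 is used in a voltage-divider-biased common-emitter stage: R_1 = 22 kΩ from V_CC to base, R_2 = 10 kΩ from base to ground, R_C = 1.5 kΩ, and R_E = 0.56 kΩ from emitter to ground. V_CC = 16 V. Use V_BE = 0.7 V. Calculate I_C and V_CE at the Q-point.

Thevenize the base divider: V_Th = V_CC·R_2/(R_1+R_2) = 16×10/32 = 5 V, R_Th = R_1‖R_2 = 6.88 kΩ.
Base-emitter loop: V_Th = I_B·R_Th + V_BE + (β+1)I_B·R_E, so I_B = (5 − 0.7) / (6.88 + 121×0.56) = 0.0576 mA.
I_C = β·I_B = 120×0.0576 = 6.91 mA, and I_E = (β+1)I_B = 6.97 mA.
V_CE = V_CC − I_C·R_C − I_E·R_E = 16 − 6.91×1.5 − 6.97×0.56 = 1.73 V.
V_CE = 1.73 V > 0.2 V confirms active-region operation.

I_C ≈ 6.9 mA, V_CE ≈ 1.7 V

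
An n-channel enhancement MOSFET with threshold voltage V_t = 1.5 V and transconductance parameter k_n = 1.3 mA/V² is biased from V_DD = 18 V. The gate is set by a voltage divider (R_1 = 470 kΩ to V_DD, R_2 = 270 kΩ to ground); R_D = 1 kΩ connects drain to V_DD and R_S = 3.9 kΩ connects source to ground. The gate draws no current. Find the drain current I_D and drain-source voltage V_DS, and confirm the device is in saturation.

I_D ≈ 0.98 mA, V_DS ≈ 13 V

V_G = V_DD·R_2/(R_1+R_2) = 18×270/740 = 6.57 V.
Assume saturation: I_D = (k_n/2)(V_GS − V_t)² with V_GS = V_G − I_D·R_S = 6.57 − 3.9·I_D.
Substituting gives 9.89·I_D² − 26.7·I_D + 16.7 = 0, with roots I_D = 0.984 or 1.72 mA.
The root I_D = 1.72 mA gives V_GS = -0.125 V ≤ V_t, so take I_D = 0.984 mA.
Then V_GS = 2.73 V and V_DS = V_DD − I_D(R_D+R_S) = 18 − 0.984×4.9 = 13.2 V.
Saturation requires V_DS ≥ V_GS − V_t = 1.23 V; 13.2 ≥ 1.23 ✓.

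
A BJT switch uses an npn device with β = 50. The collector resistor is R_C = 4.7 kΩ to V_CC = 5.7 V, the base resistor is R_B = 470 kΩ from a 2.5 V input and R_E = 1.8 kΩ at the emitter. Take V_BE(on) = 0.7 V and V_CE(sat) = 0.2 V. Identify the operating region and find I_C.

Assume active. Base-emitter loop: I_B = (V_BB − V_BE)/(R_B + (β+1)R_E) = (2.5 − 0.7)/(470 + 51×1.8) = 0.0032 mA.
I_C = β·I_B = 50×0.0032 = 0.16 mA.
V_CE = V_CC − I_C·R_C − I_E·R_E = 5.7 − 0.16×4.7 − 0.163×1.8 = 4.65 V > V_CE(sat), so the active-region assumption holds.

active; I_C ≈ 0.16 mA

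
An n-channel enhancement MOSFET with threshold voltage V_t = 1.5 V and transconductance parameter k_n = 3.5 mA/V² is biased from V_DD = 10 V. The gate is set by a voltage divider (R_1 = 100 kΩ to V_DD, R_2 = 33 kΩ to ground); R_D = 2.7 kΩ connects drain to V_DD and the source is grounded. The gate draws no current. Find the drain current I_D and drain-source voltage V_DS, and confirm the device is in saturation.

I_D ≈ 1.7 mA, V_DS ≈ 5.5 V

V_G = V_DD·R_2/(R_1+R_2) = 10×33/133 = 2.48 V. With the source grounded, V_GS = V_G = 2.48 V.
Assume saturation: I_D = (k_n/2)(V_GS − V_t)² = (3.5/2)×(2.48 − 1.5)² = 1.75×0.981² = 1.68 mA.
V_DS = V_DD − I_D·R_D = 10 − 1.68×2.7 = 5.45 V.
Saturation requires V_DS ≥ V_GS − V_t = 0.981 V; 5.45 ≥ 0.981 ✓.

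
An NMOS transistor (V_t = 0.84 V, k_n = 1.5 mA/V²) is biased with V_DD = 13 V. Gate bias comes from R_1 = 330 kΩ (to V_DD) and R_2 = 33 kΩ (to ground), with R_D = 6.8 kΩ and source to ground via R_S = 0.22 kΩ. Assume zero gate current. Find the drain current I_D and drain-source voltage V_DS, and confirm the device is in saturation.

I_D ≈ 0.079 mA, V_DS ≈ 12 V

V_G = V_DD·R_2/(R_1+R_2) = 13×33/363 = 1.18 V.
Assume saturation: I_D = (k_n/2)(V_GS − V_t)² with V_GS = V_G − I_D·R_S = 1.18 − 0.22·I_D.
Substituting gives 0.0363·I_D² − 1.11·I_D + 0.0876 = 0, with roots I_D = 0.079 or 30.6 mA.
The root I_D = 30.6 mA gives V_GS = -5.55 V ≤ V_t, so take I_D = 0.079 mA.
Then V_GS = 1.16 V and V_DS = V_DD − I_D(R_D+R_S) = 13 − 0.079×7.02 = 12.4 V.
Saturation requires V_DS ≥ V_GS − V_t = 0.324 V; 12.4 ≥ 0.324 ✓.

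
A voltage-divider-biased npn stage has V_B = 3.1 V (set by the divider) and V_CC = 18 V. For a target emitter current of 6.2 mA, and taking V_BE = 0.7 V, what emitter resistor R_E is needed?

V_E = V_B − V_BE = 3.1 − 0.7 = 2.4 V.
R_E = V_E / I_E = 2.4 / 6.2 = 0.387 kΩ.

R_E ≈ 0.39 kΩ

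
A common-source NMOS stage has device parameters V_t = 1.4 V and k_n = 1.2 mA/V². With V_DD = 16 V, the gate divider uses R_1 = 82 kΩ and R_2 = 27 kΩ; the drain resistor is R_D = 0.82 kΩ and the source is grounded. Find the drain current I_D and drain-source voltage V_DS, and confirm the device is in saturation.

I_D ≈ 3.9 mA, V_DS ≈ 13 V

V_G = V_DD·R_2/(R_1+R_2) = 16×27/109 = 3.96 V. With the source grounded, V_GS = V_G = 3.96 V.
Assume saturation: I_D = (k_n/2)(V_GS − V_t)² = (1.2/2)×(3.96 − 1.4)² = 0.6×2.56² = 3.94 mA.
V_DS = V_DD − I_D·R_D = 16 − 3.94×0.82 = 12.8 V.
Saturation requires V_DS ≥ V_GS − V_t = 2.56 V; 12.8 ≥ 2.56 ✓.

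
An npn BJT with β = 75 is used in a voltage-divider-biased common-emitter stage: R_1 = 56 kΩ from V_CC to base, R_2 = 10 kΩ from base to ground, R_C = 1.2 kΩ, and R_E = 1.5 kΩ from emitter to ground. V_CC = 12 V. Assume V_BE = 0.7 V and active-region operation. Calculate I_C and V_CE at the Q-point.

Thevenize the base divider: V_Th = V_CC·R_2/(R_1+R_2) = 12×10/66 = 1.82 V, R_Th = R_1‖R_2 = 8.48 kΩ.
Base-emitter loop: V_Th = I_B·R_Th + V_BE + (β+1)I_B·R_E, so I_B = (1.82 − 0.7) / (8.48 + 76×1.5) = 0.00913 mA.
I_C = β·I_B = 75×0.00913 = 0.685 mA, and I_E = (β+1)I_B = 0.694 mA.
V_CE = V_CC − I_C·R_C − I_E·R_E = 12 − 0.685×1.2 − 0.694×1.5 = 10.1 V.
V_CE = 10.1 V > 0.2 V confirms active-region operation.

I_C ≈ 0.68 mA, V_CE ≈ 10 V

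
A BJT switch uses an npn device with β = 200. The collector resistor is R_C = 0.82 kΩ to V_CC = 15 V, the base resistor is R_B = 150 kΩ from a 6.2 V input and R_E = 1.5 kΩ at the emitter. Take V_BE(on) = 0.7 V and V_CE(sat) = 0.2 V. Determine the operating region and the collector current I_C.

active; I_C ≈ 2.4 mA

Assume active. Base-emitter loop: I_B = (V_BB − V_BE)/(R_B + (β+1)R_E) = (6.2 − 0.7)/(150 + 201×1.5) = 0.0122 mA.
I_C = β·I_B = 200×0.0122 = 2.44 mA.
V_CE = V_CC − I_C·R_C − I_E·R_E = 15 − 2.44×0.82 − 2.45×1.5 = 9.33 V > V_CE(sat), so the active-region assumption holds.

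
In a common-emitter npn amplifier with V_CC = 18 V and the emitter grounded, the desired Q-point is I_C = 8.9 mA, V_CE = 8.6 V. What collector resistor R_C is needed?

Collector loop: V_CC = I_C·R_C + V_CE.
R_C = (V_CC − V_CE)/I_C = (18 − 8.6)/8.9 = 1.06 kΩ.

R_C ≈ 1.1 kΩ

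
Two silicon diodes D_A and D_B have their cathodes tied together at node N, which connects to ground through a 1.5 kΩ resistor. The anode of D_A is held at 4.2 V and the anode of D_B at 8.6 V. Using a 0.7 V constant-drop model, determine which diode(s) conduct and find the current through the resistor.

Assume both conduct. Then node N would need to be at both 4.2−0.7 = 3.5 V and 8.6−0.7 = 7.9 V, which is impossible.
Assume only D_B conducts: V_N = 8.6 − 0.7 = 7.9 V, so I_R = 7.9/1.5 = 5.27 mA.
Check D_A: its anode-to-cathode voltage is 4.2 − 7.9 = -3.7 V < 0.7 V, so it is off. The assumption is consistent.

Only D_B conducts; I_R ≈ 5.3 mA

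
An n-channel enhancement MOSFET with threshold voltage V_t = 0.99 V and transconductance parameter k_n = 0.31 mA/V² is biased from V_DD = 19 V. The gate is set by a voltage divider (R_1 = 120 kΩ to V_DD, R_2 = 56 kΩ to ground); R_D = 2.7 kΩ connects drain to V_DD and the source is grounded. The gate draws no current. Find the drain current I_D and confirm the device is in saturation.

I_D ≈ 4 mA

V_G = V_DD·R_2/(R_1+R_2) = 19×56/176 = 6.05 V. With the source grounded, V_GS = V_G = 6.05 V.
Assume saturation: I_D = (k_n/2)(V_GS − V_t)² = (0.31/2)×(6.05 − 0.99)² = 0.155×5.06² = 3.96 mA.
V_DS = V_DD − I_D·R_D = 19 − 3.96×2.7 = 8.3 V.
Saturation requires V_DS ≥ V_GS − V_t = 5.06 V; 8.3 ≥ 5.06 ✓.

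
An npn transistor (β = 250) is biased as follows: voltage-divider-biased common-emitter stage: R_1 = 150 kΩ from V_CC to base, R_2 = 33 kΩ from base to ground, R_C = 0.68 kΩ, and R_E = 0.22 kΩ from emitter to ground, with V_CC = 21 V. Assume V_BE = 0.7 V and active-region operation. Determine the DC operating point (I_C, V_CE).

Thevenize the base divider: V_Th = V_CC·R_2/(R_1+R_2) = 21×33/183 = 3.79 V, R_Th = R_1‖R_2 = 27 kΩ.
Base-emitter loop: V_Th = I_B·R_Th + V_BE + (β+1)I_B·R_E, so I_B = (3.79 − 0.7) / (27 + 251×0.22) = 0.0375 mA.
I_C = β·I_B = 250×0.0375 = 9.38 mA, and I_E = (β+1)I_B = 9.42 mA.
V_CE = V_CC − I_C·R_C − I_E·R_E = 21 − 9.38×0.68 − 9.42×0.22 = 12.5 V.
V_CE = 12.5 V > 0.2 V confirms active-region operation.

I_C ≈ 9.4 mA, V_CE ≈ 13 V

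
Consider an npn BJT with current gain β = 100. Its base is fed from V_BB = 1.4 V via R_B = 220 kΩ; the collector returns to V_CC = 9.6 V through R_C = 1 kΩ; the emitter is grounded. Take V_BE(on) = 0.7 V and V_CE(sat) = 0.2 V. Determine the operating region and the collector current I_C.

Assume active. Base-emitter loop: I_B = (V_BB − V_BE)/R_B = (1.4 − 0.7)/220 = 0.00318 mA.
I_C = β·I_B = 100×0.00318 = 0.318 mA.
V_CE = V_CC − I_C·R_C = 9.6 − 0.318×1 = 9.28 V > V_CE(sat), so the active-region assumption holds.

active; I_C ≈ 0.32 mA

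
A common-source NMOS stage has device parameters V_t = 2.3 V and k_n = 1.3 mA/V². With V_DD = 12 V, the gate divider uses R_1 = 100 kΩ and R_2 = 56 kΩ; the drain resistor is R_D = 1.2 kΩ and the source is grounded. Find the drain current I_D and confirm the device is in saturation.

I_D ≈ 2.6 mA

V_G = V_DD·R_2/(R_1+R_2) = 12×56/156 = 4.31 V. With the source grounded, V_GS = V_G = 4.31 V.
Assume saturation: I_D = (k_n/2)(V_GS − V_t)² = (1.3/2)×(4.31 − 2.3)² = 0.65×2.01² = 2.62 mA.
V_DS = V_DD − I_D·R_D = 12 − 2.62×1.2 = 8.86 V.
Saturation requires V_DS ≥ V_GS − V_t = 2.01 V; 8.86 ≥ 2.01 ✓.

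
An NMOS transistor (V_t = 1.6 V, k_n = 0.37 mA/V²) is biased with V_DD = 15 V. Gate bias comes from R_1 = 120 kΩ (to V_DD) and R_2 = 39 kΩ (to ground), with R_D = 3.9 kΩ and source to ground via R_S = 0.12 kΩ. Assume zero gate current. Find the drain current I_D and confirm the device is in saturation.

V_G = V_DD·R_2/(R_1+R_2) = 15×39/159 = 3.68 V.
Assume saturation: I_D = (k_n/2)(V_GS − V_t)² with V_GS = V_G − I_D·R_S = 3.68 − 0.12·I_D.
Substituting gives 0.00266·I_D² − 1.09·I_D + 0.8 = 0, with roots I_D = 0.734 or 409 mA.
The root I_D = 409 mA gives V_GS = -45.4 V ≤ V_t, so take I_D = 0.734 mA.
Then V_GS = 3.59 V and V_DS = V_DD − I_D(R_D+R_S) = 15 − 0.734×4.02 = 12.1 V.
Saturation requires V_DS ≥ V_GS − V_t = 1.99 V; 12.1 ≥ 1.99 ✓.

I_D ≈ 0.73 mA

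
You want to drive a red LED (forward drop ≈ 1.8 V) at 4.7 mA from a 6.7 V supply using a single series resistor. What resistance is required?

R ≈ 1 kΩ

The resistor drops V_S − V_D = 6.7 − 1.8 = 4.9 V at 4.7 mA.
R = 4.9 V / 4.7 mA = 1.04 kΩ.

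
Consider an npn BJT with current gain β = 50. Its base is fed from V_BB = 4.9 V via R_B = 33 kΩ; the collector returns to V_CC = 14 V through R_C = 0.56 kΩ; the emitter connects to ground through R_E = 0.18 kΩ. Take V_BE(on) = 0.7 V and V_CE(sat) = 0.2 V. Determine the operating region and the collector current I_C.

active; I_C ≈ 5 mA

Assume active. Base-emitter loop: I_B = (V_BB − V_BE)/(R_B + (β+1)R_E) = (4.9 − 0.7)/(33 + 51×0.18) = 0.0996 mA.
I_C = β·I_B = 50×0.0996 = 4.98 mA.
V_CE = V_CC − I_C·R_C − I_E·R_E = 14 − 4.98×0.56 − 5.08×0.18 = 10.3 V > V_CE(sat), so the active-region assumption holds.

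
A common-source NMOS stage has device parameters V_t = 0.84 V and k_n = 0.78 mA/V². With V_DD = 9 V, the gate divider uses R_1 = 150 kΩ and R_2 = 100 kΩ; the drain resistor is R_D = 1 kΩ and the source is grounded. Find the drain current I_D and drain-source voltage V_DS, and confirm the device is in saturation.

I_D ≈ 3 mA, V_DS ≈ 6 V

V_G = V_DD·R_2/(R_1+R_2) = 9×100/250 = 3.6 V. With the source grounded, V_GS = V_G = 3.6 V.
Assume saturation: I_D = (k_n/2)(V_GS − V_t)² = (0.78/2)×(3.6 − 0.84)² = 0.39×2.76² = 2.97 mA.
V_DS = V_DD − I_D·R_D = 9 − 2.97×1 = 6.03 V.
Saturation requires V_DS ≥ V_GS − V_t = 2.76 V; 6.03 ≥ 2.76 ✓.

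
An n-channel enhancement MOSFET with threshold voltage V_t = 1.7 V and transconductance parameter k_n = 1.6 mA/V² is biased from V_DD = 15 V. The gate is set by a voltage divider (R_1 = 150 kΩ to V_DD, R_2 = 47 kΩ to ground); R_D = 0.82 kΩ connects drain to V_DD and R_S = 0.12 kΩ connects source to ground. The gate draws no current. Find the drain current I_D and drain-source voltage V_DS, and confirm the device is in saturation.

V_G = V_DD·R_2/(R_1+R_2) = 15×47/197 = 3.58 V.
Assume saturation: I_D = (k_n/2)(V_GS − V_t)² with V_GS = V_G − I_D·R_S = 3.58 − 0.12·I_D.
Substituting gives 0.0115·I_D² − 1.36·I_D + 2.82 = 0, with roots I_D = 2.11 or 116 mA.
The root I_D = 116 mA gives V_GS = -10.3 V ≤ V_t, so take I_D = 2.11 mA.
Then V_GS = 3.33 V and V_DS = V_DD − I_D(R_D+R_S) = 15 − 2.11×0.94 = 13 V.
Saturation requires V_DS ≥ V_GS − V_t = 1.63 V; 13 ≥ 1.63 ✓.

I_D ≈ 2.1 mA, V_DS ≈ 13 V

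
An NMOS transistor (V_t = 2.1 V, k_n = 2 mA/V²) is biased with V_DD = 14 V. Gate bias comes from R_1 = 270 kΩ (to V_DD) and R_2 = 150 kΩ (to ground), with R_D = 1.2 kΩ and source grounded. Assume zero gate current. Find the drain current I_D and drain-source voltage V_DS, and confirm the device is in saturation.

I_D ≈ 8.4 mA, V_DS ≈ 3.9 V

V_G = V_DD·R_2/(R_1+R_2) = 14×150/420 = 5 V. With the source grounded, V_GS = V_G = 5 V.
Assume saturation: I_D = (k_n/2)(V_GS − V_t)² = (2/2)×(5 − 2.1)² = 1×2.9² = 8.41 mA.
V_DS = V_DD − I_D·R_D = 14 − 8.41×1.2 = 3.91 V.
Saturation requires V_DS ≥ V_GS − V_t = 2.9 V; 3.91 ≥ 2.9 ✓.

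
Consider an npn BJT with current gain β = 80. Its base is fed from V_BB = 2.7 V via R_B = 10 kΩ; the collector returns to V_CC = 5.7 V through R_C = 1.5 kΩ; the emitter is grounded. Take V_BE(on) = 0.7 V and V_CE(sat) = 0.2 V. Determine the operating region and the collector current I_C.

Assume active: I_B = (2.7 − 0.7)/10 = 0.2 mA, giving I_C = β·I_B = 16 mA.
But then V_CE = 5.7 − 16×1.5 = -18.3 V < V_CE(sat) = 0.2 V — impossible in the active region.
So the transistor is saturated. With V_CE = 0.2 V, I_C = (V_CC − 0.2)/R_C = 5.5/1.5 = 3.67 mA.
Check: β·I_B = 16 mA > I_C = 3.67 mA, confirming saturation.

saturation; I_C ≈ 3.7 mA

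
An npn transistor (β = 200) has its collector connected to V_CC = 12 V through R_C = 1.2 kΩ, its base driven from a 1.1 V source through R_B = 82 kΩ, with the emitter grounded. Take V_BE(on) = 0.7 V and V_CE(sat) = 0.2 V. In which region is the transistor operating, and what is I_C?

Assume active. Base-emitter loop: I_B = (V_BB − V_BE)/R_B = (1.1 − 0.7)/82 = 0.00488 mA.
I_C = β·I_B = 200×0.00488 = 0.976 mA.
V_CE = V_CC − I_C·R_C = 12 − 0.976×1.2 = 10.8 V > V_CE(sat), so the active-region assumption holds.

active; I_C ≈ 0.98 mA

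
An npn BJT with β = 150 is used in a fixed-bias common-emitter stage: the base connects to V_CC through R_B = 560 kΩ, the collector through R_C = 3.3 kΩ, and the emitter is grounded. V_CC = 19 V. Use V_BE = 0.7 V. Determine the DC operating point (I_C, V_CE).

I_C ≈ 4.9 mA, V_CE ≈ 2.8 V

Base loop: V_CC = I_B·R_B + V_BE, so I_B = (19 − 0.7)/560 kΩ = 0.0327 mA.
In the active region I_C = β·I_B = 150 × 0.0327 = 4.9 mA.
Collector loop: V_CE = V_CC − I_C·R_C = 19 − 4.9×3.3 = 2.82 V.
Since V_CE = 2.82 V > V_CE(sat) ≈ 0.2 V, the transistor is in the active region as assumed.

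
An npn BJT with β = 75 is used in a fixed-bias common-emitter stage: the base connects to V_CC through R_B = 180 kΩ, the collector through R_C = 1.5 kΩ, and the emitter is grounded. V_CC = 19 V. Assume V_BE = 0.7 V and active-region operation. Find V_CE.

Base loop: V_CC = I_B·R_B + V_BE, so I_B = (19 − 0.7)/180 kΩ = 0.102 mA.
In the active region I_C = β·I_B = 75 × 0.102 = 7.62 mA.
Collector loop: V_CE = V_CC − I_C·R_C = 19 − 7.62×1.5 = 7.56 V.
Since V_CE = 7.56 V > V_CE(sat) ≈ 0.2 V, the transistor is in the active region as assumed.

V_CE ≈ 7.6 V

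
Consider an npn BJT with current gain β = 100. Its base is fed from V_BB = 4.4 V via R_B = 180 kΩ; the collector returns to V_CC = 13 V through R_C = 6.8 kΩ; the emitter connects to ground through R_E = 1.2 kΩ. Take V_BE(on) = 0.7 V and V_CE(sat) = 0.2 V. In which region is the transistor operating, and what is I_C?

active; I_C ≈ 1.2 mA

Assume active. Base-emitter loop: I_B = (V_BB − V_BE)/(R_B + (β+1)R_E) = (4.4 − 0.7)/(180 + 101×1.2) = 0.0123 mA.
I_C = β·I_B = 100×0.0123 = 1.23 mA.
V_CE = V_CC − I_C·R_C − I_E·R_E = 13 − 1.23×6.8 − 1.24×1.2 = 3.16 V > V_CE(sat), so the active-region assumption holds.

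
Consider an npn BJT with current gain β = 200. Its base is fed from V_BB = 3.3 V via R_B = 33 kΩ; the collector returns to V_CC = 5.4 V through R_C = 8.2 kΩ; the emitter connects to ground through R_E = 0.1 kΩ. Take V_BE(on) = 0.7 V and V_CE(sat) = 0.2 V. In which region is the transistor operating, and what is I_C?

saturation; I_C ≈ 0.63 mA

Assume active: I_B = (3.3 − 0.7)/(33 + 201×0.1) = 0.049 mA, I_C = β·I_B = 9.79 mA.
Then V_CE = 5.4 − 9.79×8.2 − 9.84×0.1 = -75.9 V < 0.2 V — the active assumption fails.
Re-solve with V_CE = 0.2 V. KCL at the emitter: V_E/R_E = (V_BB−0.7−V_E)/R_B + (V_CC−0.2−V_E)/R_C, giving V_E = 0.0702 V.
I_C = (V_CC − 0.2 − V_E)/R_C = (5.2 − 0.0702)/8.2 = 0.626 mA.
Check: I_B = (2.6 − 0.0702)/33 = 0.0767 mA, and β·I_B = 15.3 mA > I_C, confirming saturation.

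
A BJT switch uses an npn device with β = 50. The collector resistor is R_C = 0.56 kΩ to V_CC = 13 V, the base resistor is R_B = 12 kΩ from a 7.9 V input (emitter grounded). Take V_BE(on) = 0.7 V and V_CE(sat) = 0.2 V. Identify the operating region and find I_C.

Assume active: I_B = (7.9 − 0.7)/12 = 0.6 mA, giving I_C = β·I_B = 30 mA.
But then V_CE = 13 − 30×0.56 = -3.8 V < V_CE(sat) = 0.2 V — impossible in the active region.
So the transistor is saturated. With V_CE = 0.2 V, I_C = (V_CC − 0.2)/R_C = 12.8/0.56 = 22.9 mA.
Check: β·I_B = 30 mA > I_C = 22.9 mA, confirming saturation.

saturation; I_C ≈ 23 mA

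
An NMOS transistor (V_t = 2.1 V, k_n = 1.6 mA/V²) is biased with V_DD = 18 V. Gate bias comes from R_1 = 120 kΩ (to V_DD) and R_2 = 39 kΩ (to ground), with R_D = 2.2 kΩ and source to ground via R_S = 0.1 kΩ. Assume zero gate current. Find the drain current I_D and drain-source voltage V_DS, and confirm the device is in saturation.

I_D ≈ 3.2 mA, V_DS ≈ 11 V

V_G = V_DD·R_2/(R_1+R_2) = 18×39/159 = 4.42 V.
Assume saturation: I_D = (k_n/2)(V_GS − V_t)² with V_GS = V_G − I_D·R_S = 4.42 − 0.1·I_D.
Substituting gives 0.008·I_D² − 1.37·I_D + 4.29 = 0, with roots I_D = 3.19 or 168 mA.
The root I_D = 168 mA gives V_GS = -12.4 V ≤ V_t, so take I_D = 3.19 mA.
Then V_GS = 4.1 V and V_DS = V_DD − I_D(R_D+R_S) = 18 − 3.19×2.3 = 10.7 V.
Saturation requires V_DS ≥ V_GS − V_t = 2 V; 10.7 ≥ 2 ✓.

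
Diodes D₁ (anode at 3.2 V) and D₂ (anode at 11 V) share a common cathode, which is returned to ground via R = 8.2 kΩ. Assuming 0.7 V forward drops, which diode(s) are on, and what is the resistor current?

Only D₂ conducts; I_R ≈ 1.3 mA

Assume both conduct. Then node N would need to be at both 3.2−0.7 = 2.5 V and 11−0.7 = 10.3 V, which is impossible.
Assume only D₂ conducts: V_N = 11 − 0.7 = 10.3 V, so I_R = 10.3/8.2 = 1.26 mA.
Check D₁: its anode-to-cathode voltage is 3.2 − 10.3 = -7.1 V < 0.7 V, so it is off. The assumption is consistent.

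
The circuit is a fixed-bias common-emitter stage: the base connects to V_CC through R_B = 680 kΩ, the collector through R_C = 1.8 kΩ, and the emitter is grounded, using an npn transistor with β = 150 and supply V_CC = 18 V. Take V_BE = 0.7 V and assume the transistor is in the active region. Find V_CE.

Base loop: V_CC = I_B·R_B + V_BE, so I_B = (18 − 0.7)/680 kΩ = 0.0254 mA.
In the active region I_C = β·I_B = 150 × 0.0254 = 3.82 mA.
Collector loop: V_CE = V_CC − I_C·R_C = 18 − 3.82×1.8 = 11.1 V.
Since V_CE = 11.1 V > V_CE(sat) ≈ 0.2 V, the transistor is in the active region as assumed.

V_CE ≈ 11 V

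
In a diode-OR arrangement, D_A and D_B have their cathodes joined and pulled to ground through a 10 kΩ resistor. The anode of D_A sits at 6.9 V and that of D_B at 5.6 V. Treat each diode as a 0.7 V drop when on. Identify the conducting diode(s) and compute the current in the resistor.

Only D_A conducts; I_R ≈ 0.62 mA

Assume both conduct. Then node N would need to be at both 6.9−0.7 = 6.2 V and 5.6−0.7 = 4.9 V, which is impossible.
Assume only D_A conducts: V_N = 6.9 − 0.7 = 6.2 V, so I_R = 6.2/10 = 0.62 mA.
Check D_B: its anode-to-cathode voltage is 5.6 − 6.2 = -0.6 V < 0.7 V, so it is off. The assumption is consistent.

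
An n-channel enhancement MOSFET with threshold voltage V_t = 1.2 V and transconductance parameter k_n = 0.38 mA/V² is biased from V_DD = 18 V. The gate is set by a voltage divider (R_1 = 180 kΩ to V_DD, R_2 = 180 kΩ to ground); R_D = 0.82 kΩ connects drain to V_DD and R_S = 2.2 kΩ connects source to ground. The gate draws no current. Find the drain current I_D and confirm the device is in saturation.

I_D ≈ 2.1 mA

V_G = V_DD·R_2/(R_1+R_2) = 18×180/360 = 9 V.
Assume saturation: I_D = (k_n/2)(V_GS − V_t)² with V_GS = V_G − I_D·R_S = 9 − 2.2·I_D.
Substituting gives 0.92·I_D² − 7.52·I_D + 11.6 = 0, with roots I_D = 2.05 or 6.13 mA.
The root I_D = 6.13 mA gives V_GS = -4.48 V ≤ V_t, so take I_D = 2.05 mA.
Then V_GS = 4.49 V and V_DS = V_DD − I_D(R_D+R_S) = 18 − 2.05×3.02 = 11.8 V.
Saturation requires V_DS ≥ V_GS − V_t = 3.29 V; 11.8 ≥ 3.29 ✓.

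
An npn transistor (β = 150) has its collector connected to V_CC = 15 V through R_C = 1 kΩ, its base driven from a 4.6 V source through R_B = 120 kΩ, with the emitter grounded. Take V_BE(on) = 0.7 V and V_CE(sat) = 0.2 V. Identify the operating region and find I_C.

active; I_C ≈ 4.9 mA

Assume active. Base-emitter loop: I_B = (V_BB − V_BE)/R_B = (4.6 − 0.7)/120 = 0.0325 mA.
I_C = β·I_B = 150×0.0325 = 4.87 mA.
V_CE = V_CC − I_C·R_C = 15 − 4.87×1 = 10.1 V > V_CE(sat), so the active-region assumption holds.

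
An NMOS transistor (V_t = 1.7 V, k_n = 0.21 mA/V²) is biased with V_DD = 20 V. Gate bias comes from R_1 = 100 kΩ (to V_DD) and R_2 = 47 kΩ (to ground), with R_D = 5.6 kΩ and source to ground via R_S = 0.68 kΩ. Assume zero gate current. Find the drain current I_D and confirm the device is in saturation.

I_D ≈ 1.4 mA

V_G = V_DD·R_2/(R_1+R_2) = 20×47/147 = 6.39 V.
Assume saturation: I_D = (k_n/2)(V_GS − V_t)² with V_GS = V_G − I_D·R_S = 6.39 − 0.68·I_D.
Substituting gives 0.0486·I_D² − 1.67·I_D + 2.31 = 0, with roots I_D = 1.45 or 33 mA.
The root I_D = 33 mA gives V_GS = -16 V ≤ V_t, so take I_D = 1.45 mA.
Then V_GS = 5.41 V and V_DS = V_DD − I_D(R_D+R_S) = 20 − 1.45×6.28 = 10.9 V.
Saturation requires V_DS ≥ V_GS − V_t = 3.71 V; 10.9 ≥ 3.71 ✓.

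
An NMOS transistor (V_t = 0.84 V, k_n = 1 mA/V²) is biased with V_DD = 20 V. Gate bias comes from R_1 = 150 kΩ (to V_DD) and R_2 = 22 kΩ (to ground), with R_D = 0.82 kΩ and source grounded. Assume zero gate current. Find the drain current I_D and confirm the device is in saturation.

I_D ≈ 1.5 mA

V_G = V_DD·R_2/(R_1+R_2) = 20×22/172 = 2.56 V. With the source grounded, V_GS = V_G = 2.56 V.
Assume saturation: I_D = (k_n/2)(V_GS − V_t)² = (1/2)×(2.56 − 0.84)² = 0.5×1.72² = 1.48 mA.
V_DS = V_DD − I_D·R_D = 20 − 1.48×0.82 = 18.8 V.
Saturation requires V_DS ≥ V_GS − V_t = 1.72 V; 18.8 ≥ 1.72 ✓.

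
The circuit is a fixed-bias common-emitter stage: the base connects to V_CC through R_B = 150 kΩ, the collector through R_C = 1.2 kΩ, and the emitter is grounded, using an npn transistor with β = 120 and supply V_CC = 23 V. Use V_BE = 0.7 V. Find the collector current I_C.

Base loop: V_CC = I_B·R_B + V_BE, so I_B = (23 − 0.7)/150 kΩ = 0.149 mA.
In the active region I_C = β·I_B = 120 × 0.149 = 17.8 mA.
Collector loop: V_CE = V_CC − I_C·R_C = 23 − 17.8×1.2 = 1.59 V.
Since V_CE = 1.59 V > V_CE(sat) ≈ 0.2 V, the transistor is in the active region as assumed.

I_C ≈ 18 mA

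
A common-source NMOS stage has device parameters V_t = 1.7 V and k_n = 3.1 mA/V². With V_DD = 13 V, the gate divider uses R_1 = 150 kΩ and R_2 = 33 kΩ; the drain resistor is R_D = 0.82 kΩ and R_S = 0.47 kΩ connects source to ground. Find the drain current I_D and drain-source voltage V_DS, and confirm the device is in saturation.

I_D ≈ 0.35 mA, V_DS ≈ 13 V

V_G = V_DD·R_2/(R_1+R_2) = 13×33/183 = 2.34 V.
Assume saturation: I_D = (k_n/2)(V_GS − V_t)² with V_GS = V_G − I_D·R_S = 2.34 − 0.47·I_D.
Substituting gives 0.342·I_D² − 1.94·I_D + 0.643 = 0, with roots I_D = 0.354 or 5.31 mA.
The root I_D = 5.31 mA gives V_GS = -0.151 V ≤ V_t, so take I_D = 0.354 mA.
Then V_GS = 2.18 V and V_DS = V_DD − I_D(R_D+R_S) = 13 − 0.354×1.29 = 12.5 V.
Saturation requires V_DS ≥ V_GS − V_t = 0.478 V; 12.5 ≥ 0.478 ✓.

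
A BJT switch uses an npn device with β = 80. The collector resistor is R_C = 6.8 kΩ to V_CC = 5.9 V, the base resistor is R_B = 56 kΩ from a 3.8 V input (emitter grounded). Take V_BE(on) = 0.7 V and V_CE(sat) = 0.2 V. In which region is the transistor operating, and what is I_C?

saturation; I_C ≈ 0.84 mA

Assume active: I_B = (3.8 − 0.7)/56 = 0.0554 mA, giving I_C = β·I_B = 4.43 mA.
But then V_CE = 5.9 − 4.43×6.8 = -24.2 V < V_CE(sat) = 0.2 V — impossible in the active region.
So the transistor is saturated. With V_CE = 0.2 V, I_C = (V_CC − 0.2)/R_C = 5.7/6.8 = 0.838 mA.
Check: β·I_B = 4.43 mA > I_C = 0.838 mA, confirming saturation.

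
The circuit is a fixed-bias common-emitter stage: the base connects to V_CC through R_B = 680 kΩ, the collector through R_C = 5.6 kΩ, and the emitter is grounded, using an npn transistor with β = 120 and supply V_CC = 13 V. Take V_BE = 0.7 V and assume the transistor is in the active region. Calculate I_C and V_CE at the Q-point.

Base loop: V_CC = I_B·R_B + V_BE, so I_B = (13 − 0.7)/680 kΩ = 0.0181 mA.
In the active region I_C = β·I_B = 120 × 0.0181 = 2.17 mA.
Collector loop: V_CE = V_CC − I_C·R_C = 13 − 2.17×5.6 = 0.845 V.
Since V_CE = 0.845 V > V_CE(sat) ≈ 0.2 V, the transistor is in the active region as assumed.

I_C ≈ 2.2 mA, V_CE ≈ 0.84 V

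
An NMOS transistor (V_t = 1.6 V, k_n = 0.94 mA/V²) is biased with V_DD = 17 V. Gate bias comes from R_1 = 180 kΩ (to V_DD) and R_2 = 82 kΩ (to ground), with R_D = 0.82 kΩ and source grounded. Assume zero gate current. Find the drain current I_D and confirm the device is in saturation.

I_D ≈ 6.5 mA

V_G = V_DD·R_2/(R_1+R_2) = 17×82/262 = 5.32 V. With the source grounded, V_GS = V_G = 5.32 V.
Assume saturation: I_D = (k_n/2)(V_GS − V_t)² = (0.94/2)×(5.32 − 1.6)² = 0.47×3.72² = 6.51 mA.
V_DS = V_DD − I_D·R_D = 17 − 6.51×0.82 = 11.7 V.
Saturation requires V_DS ≥ V_GS − V_t = 3.72 V; 11.7 ≥ 3.72 ✓.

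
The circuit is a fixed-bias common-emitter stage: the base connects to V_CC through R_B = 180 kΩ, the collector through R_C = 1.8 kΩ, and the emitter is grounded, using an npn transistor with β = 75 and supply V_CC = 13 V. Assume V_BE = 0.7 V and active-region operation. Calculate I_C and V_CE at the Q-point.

I_C ≈ 5.1 mA, V_CE ≈ 3.8 V

Base loop: V_CC = I_B·R_B + V_BE, so I_B = (13 − 0.7)/180 kΩ = 0.0683 mA.
In the active region I_C = β·I_B = 75 × 0.0683 = 5.13 mA.
Collector loop: V_CE = V_CC − I_C·R_C = 13 − 5.13×1.8 = 3.77 V.
Since V_CE = 3.77 V > V_CE(sat) ≈ 0.2 V, the transistor is in the active region as assumed.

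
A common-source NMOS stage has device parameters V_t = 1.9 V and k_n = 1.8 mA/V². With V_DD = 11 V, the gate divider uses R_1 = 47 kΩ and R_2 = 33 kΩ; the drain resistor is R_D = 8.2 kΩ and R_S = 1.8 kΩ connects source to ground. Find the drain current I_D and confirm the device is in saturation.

I_D ≈ 0.91 mA

V_G = V_DD·R_2/(R_1+R_2) = 11×33/80 = 4.54 V.
Assume saturation: I_D = (k_n/2)(V_GS − V_t)² with V_GS = V_G − I_D·R_S = 4.54 − 1.8·I_D.
Substituting gives 2.92·I_D² − 9.55·I_D + 6.26 = 0, with roots I_D = 0.907 or 2.37 mA.
The root I_D = 2.37 mA gives V_GS = 0.279 V ≤ V_t, so take I_D = 0.907 mA.
Then V_GS = 2.9 V and V_DS = V_DD − I_D(R_D+R_S) = 11 − 0.907×10 = 1.93 V.
Saturation requires V_DS ≥ V_GS − V_t = 1 V; 1.93 ≥ 1 ✓.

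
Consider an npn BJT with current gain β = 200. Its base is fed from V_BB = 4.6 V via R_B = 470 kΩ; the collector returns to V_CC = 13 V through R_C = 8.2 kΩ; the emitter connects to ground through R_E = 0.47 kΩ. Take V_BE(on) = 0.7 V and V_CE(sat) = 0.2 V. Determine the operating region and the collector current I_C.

active; I_C ≈ 1.4 mA

Assume active. Base-emitter loop: I_B = (V_BB − V_BE)/(R_B + (β+1)R_E) = (4.6 − 0.7)/(470 + 201×0.47) = 0.00691 mA.
I_C = β·I_B = 200×0.00691 = 1.38 mA.
V_CE = V_CC − I_C·R_C − I_E·R_E = 13 − 1.38×8.2 − 1.39×0.47 = 1.02 V > V_CE(sat), so the active-region assumption holds.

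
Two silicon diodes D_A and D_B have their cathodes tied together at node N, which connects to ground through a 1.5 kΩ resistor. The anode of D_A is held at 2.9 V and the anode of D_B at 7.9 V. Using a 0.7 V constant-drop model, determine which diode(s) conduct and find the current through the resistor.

Assume both conduct. Then node N would need to be at both 2.9−0.7 = 2.2 V and 7.9−0.7 = 7.2 V, which is impossible.
Assume only D_B conducts: V_N = 7.9 − 0.7 = 7.2 V, so I_R = 7.2/1.5 = 4.8 mA.
Check D_A: its anode-to-cathode voltage is 2.9 − 7.2 = -4.3 V < 0.7 V, so it is off. The assumption is consistent.

Only D_B conducts; I_R ≈ 4.8 mA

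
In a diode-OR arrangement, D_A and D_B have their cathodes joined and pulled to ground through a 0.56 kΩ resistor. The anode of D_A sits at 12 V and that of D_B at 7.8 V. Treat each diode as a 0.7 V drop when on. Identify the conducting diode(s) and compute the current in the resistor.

Only D_A conducts; I_R ≈ 20 mA

Assume both conduct. Then node N would need to be at both 12−0.7 = 11.3 V and 7.8−0.7 = 7.1 V, which is impossible.
Assume only D_A conducts: V_N = 12 − 0.7 = 11.3 V, so I_R = 11.3/0.56 = 20.2 mA.
Check D_B: its anode-to-cathode voltage is 7.8 − 11.3 = -3.5 V < 0.7 V, so it is off. The assumption is consistent.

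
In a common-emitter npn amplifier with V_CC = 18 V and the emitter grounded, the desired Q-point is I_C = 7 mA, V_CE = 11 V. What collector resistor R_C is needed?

R_C ≈ 1 kΩ

Collector loop: V_CC = I_C·R_C + V_CE.
R_C = (V_CC − V_CE)/I_C = (18 − 11)/7 = 1 kΩ.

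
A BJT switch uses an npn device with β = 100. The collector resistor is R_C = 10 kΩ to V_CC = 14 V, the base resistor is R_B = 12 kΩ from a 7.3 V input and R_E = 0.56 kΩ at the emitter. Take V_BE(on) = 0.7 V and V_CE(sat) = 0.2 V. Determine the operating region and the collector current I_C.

saturation; I_C ≈ 1.3 mA

Assume active: I_B = (7.3 − 0.7)/(12 + 101×0.56) = 0.0963 mA, I_C = β·I_B = 9.63 mA.
Then V_CE = 14 − 9.63×10 − 9.72×0.56 = -87.7 V < 0.2 V — the active assumption fails.
Re-solve with V_CE = 0.2 V. KCL at the emitter: V_E/R_E = (V_BB−0.7−V_E)/R_B + (V_CC−0.2−V_E)/R_C, giving V_E = 0.98 V.
I_C = (V_CC − 0.2 − V_E)/R_C = (13.8 − 0.98)/10 = 1.28 mA.
Check: I_B = (6.6 − 0.98)/12 = 0.468 mA, and β·I_B = 46.8 mA > I_C, confirming saturation.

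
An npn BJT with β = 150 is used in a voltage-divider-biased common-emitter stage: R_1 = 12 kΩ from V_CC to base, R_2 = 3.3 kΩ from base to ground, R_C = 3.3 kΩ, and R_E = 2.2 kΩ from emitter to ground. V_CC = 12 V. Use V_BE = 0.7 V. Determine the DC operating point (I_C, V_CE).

I_C ≈ 0.85 mA, V_CE ≈ 7.3 V

Thevenize the base divider: V_Th = V_CC·R_2/(R_1+R_2) = 12×3.3/15.3 = 2.59 V, R_Th = R_1‖R_2 = 2.59 kΩ.
Base-emitter loop: V_Th = I_B·R_Th + V_BE + (β+1)I_B·R_E, so I_B = (2.59 − 0.7) / (2.59 + 151×2.2) = 0.00564 mA.
I_C = β·I_B = 150×0.00564 = 0.846 mA, and I_E = (β+1)I_B = 0.852 mA.
V_CE = V_CC − I_C·R_C − I_E·R_E = 12 − 0.846×3.3 − 0.852×2.2 = 7.33 V.
V_CE = 7.33 V > 0.2 V confirms active-region operation.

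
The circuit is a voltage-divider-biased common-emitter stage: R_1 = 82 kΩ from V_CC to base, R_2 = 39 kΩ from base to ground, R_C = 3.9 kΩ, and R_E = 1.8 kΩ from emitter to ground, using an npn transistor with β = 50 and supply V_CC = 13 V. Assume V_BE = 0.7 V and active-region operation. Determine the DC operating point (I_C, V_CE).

I_C ≈ 1.5 mA, V_CE ≈ 4.5 V

Thevenize the base divider: V_Th = V_CC·R_2/(R_1+R_2) = 13×39/121 = 4.19 V, R_Th = R_1‖R_2 = 26.4 kΩ.
Base-emitter loop: V_Th = I_B·R_Th + V_BE + (β+1)I_B·R_E, so I_B = (4.19 − 0.7) / (26.4 + 51×1.8) = 0.0295 mA.
I_C = β·I_B = 50×0.0295 = 1.48 mA, and I_E = (β+1)I_B = 1.51 mA.
V_CE = V_CC − I_C·R_C − I_E·R_E = 13 − 1.48×3.9 − 1.51×1.8 = 4.53 V.
V_CE = 4.53 V > 0.2 V confirms active-region operation.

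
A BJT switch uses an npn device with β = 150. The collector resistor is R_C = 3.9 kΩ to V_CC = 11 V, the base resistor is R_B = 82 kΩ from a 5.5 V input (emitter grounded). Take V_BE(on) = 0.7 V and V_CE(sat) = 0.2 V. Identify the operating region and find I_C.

Assume active: I_B = (5.5 − 0.7)/82 = 0.0585 mA, giving I_C = β·I_B = 8.78 mA.
But then V_CE = 11 − 8.78×3.9 = -23.2 V < V_CE(sat) = 0.2 V — impossible in the active region.
So the transistor is saturated. With V_CE = 0.2 V, I_C = (V_CC − 0.2)/R_C = 10.8/3.9 = 2.77 mA.
Check: β·I_B = 8.78 mA > I_C = 2.77 mA, confirming saturation.

saturation; I_C ≈ 2.8 mA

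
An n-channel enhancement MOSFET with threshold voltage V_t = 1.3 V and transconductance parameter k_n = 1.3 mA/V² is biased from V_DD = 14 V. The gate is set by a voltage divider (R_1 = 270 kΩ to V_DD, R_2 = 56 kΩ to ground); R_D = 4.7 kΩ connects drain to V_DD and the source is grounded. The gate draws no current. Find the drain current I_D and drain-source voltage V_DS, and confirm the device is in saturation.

V_G = V_DD·R_2/(R_1+R_2) = 14×56/326 = 2.4 V. With the source grounded, V_GS = V_G = 2.4 V.
Assume saturation: I_D = (k_n/2)(V_GS − V_t)² = (1.3/2)×(2.4 − 1.3)² = 0.65×1.1² = 0.794 mA.
V_DS = V_DD − I_D·R_D = 14 − 0.794×4.7 = 10.3 V.
Saturation requires V_DS ≥ V_GS − V_t = 1.1 V; 10.3 ≥ 1.1 ✓.

I_D ≈ 0.79 mA, V_DS ≈ 10 V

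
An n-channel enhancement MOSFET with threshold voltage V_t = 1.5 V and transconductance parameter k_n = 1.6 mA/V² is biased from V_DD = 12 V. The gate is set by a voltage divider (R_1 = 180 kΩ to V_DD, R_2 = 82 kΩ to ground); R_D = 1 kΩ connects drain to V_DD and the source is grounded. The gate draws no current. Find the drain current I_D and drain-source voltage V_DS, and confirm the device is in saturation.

V_G = V_DD·R_2/(R_1+R_2) = 12×82/262 = 3.76 V. With the source grounded, V_GS = V_G = 3.76 V.
Assume saturation: I_D = (k_n/2)(V_GS − V_t)² = (1.6/2)×(3.76 − 1.5)² = 0.8×2.26² = 4.07 mA.
V_DS = V_DD − I_D·R_D = 12 − 4.07×1 = 7.93 V.
Saturation requires V_DS ≥ V_GS − V_t = 2.26 V; 7.93 ≥ 2.26 ✓.

I_D ≈ 4.1 mA, V_DS ≈ 7.9 V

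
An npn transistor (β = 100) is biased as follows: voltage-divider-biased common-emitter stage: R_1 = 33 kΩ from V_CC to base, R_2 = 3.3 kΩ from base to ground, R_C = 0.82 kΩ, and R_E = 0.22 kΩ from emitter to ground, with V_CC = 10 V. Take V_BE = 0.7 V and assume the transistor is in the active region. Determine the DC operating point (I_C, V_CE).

I_C ≈ 0.83 mA, V_CE ≈ 9.1 V

Thevenize the base divider: V_Th = V_CC·R_2/(R_1+R_2) = 10×3.3/36.3 = 0.909 V, R_Th = R_1‖R_2 = 3 kΩ.
Base-emitter loop: V_Th = I_B·R_Th + V_BE + (β+1)I_B·R_E, so I_B = (0.909 − 0.7) / (3 + 101×0.22) = 0.00829 mA.
I_C = β·I_B = 100×0.00829 = 0.829 mA, and I_E = (β+1)I_B = 0.837 mA.
V_CE = V_CC − I_C·R_C − I_E·R_E = 10 − 0.829×0.82 − 0.837×0.22 = 9.14 V.
V_CE = 9.14 V > 0.2 V confirms active-region operation.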